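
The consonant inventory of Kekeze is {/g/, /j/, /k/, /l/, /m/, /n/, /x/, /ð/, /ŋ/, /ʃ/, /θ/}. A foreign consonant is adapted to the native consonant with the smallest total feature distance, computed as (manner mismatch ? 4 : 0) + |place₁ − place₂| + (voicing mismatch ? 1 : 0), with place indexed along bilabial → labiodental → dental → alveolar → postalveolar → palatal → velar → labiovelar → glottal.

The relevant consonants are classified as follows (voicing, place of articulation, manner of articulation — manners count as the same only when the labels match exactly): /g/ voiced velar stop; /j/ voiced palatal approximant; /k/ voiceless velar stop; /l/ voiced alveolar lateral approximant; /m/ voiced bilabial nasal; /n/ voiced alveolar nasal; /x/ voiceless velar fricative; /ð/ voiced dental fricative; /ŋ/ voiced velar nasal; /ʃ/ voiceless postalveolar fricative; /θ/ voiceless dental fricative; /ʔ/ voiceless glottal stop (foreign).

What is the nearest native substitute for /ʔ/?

k

/k/ is closest: same manner (stop), place distance 2 (glottal→velar), same voicing; total 2. Next closest is /g/ at distance 3.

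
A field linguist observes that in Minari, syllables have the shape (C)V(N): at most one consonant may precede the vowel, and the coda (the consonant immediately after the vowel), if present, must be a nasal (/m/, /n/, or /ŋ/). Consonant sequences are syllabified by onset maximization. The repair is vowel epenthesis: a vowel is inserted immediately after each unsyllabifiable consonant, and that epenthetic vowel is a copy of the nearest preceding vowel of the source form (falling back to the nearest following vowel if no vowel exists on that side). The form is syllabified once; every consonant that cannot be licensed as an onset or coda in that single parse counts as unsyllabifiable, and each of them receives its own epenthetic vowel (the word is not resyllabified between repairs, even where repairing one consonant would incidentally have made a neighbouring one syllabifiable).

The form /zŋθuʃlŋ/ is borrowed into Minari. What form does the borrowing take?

The consonants /z/, /ŋ/, /ʃ/, /l/, /ŋ/ cannot be parsed into a legal (C)V(N) syllable (only a nasal (/m/, /n/, or /ŋ/) is licensed in coda position; onsets are limited to one consonant).
Epenthesis after each stranded consonant: /z/ → /zu/, /ŋ/ → /ŋu/, /ʃ/ → /ʃu/, /l/ → /lu/, /ŋ/ → /ŋu/.

zuŋuθuʃuluŋu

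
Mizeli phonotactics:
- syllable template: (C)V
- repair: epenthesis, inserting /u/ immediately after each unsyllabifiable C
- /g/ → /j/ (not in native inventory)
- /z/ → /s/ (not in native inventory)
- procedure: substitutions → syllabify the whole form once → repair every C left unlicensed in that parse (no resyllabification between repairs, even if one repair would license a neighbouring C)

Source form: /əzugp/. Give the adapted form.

Substitution: /z/ → /s/, /g/ → /j/, giving /əsujp/.
Under (C)V, the unsyllabifiable consonants are /j/, /p/ (no codas are permitted; onsets are limited to one consonant).
Each unlicensed consonant becomes the onset of a new syllable: /j/ → /ju/, /p/ → /pu/.

əsujupu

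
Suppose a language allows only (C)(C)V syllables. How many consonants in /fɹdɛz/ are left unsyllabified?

2

Syllabifying with onset maximization leaves /f/, /z/ stranded (no codas are permitted; onsets may contain at most 2 consonants).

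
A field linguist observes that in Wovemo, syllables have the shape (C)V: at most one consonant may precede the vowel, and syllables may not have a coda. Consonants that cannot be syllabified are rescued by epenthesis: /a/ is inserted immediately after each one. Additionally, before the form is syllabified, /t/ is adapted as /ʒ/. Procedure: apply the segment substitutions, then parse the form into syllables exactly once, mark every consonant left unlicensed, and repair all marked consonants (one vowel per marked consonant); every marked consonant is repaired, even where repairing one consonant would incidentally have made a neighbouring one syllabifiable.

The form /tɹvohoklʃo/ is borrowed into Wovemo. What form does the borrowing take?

Substitution: /t/ → /ʒ/, giving /ʒɹvohoklʃo/.
Syllabifying with onset maximization leaves /ʒ/, /ɹ/, /k/, /l/ stranded (no codas are permitted; onsets are limited to one consonant).
Each unlicensed consonant becomes the onset of a new syllable: /ʒ/ → /ʒa/, /ɹ/ → /ɹa/, /k/ → /ka/, /l/ → /la/.

ʒaɹavohokalaʃo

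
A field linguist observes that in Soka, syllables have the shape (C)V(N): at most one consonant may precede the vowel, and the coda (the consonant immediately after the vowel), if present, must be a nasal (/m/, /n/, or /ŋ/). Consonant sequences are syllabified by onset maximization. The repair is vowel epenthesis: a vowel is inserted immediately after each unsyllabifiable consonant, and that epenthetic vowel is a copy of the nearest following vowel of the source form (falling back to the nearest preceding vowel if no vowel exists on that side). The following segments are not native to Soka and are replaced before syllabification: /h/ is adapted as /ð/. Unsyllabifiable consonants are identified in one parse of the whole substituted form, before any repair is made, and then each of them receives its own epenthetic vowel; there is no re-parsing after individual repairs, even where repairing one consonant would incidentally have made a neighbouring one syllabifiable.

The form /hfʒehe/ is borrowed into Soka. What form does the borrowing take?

Substitution: /h/ → /ð/, giving /ðfʒeðe/.
Under (C)V(N), the unsyllabifiable consonants are /ð/, /f/ (only a nasal (/m/, /n/, or /ŋ/) is licensed in coda position; onsets are limited to one consonant).
Each unlicensed consonant becomes the onset of a new syllable: /ð/ → /ðe/, /f/ → /fe/.

ðefeʒeðe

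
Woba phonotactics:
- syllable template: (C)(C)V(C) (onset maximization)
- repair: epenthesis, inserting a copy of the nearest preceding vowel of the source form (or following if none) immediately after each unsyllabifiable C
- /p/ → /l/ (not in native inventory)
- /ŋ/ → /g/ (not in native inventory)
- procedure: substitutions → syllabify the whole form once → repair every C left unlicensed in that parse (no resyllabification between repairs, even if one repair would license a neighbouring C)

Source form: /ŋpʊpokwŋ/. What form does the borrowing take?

Substitution: /ŋ/ → /g/, /p/ → /l/, giving /glʊlokwg/.
Syllabifying with onset maximization leaves /w/, /g/ stranded (at most one coda consonant is licensed; onsets may contain at most 2 consonants).
Epenthesis after each stranded consonant: /w/ → /wo/, /g/ → /go/.

glʊlokwogo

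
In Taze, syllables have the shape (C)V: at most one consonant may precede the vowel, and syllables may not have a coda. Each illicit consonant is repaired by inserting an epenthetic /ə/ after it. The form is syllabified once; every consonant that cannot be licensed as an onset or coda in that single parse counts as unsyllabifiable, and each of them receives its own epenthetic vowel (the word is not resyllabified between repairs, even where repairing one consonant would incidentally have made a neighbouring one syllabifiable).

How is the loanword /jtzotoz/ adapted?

Syllabifying with onset maximization leaves /j/, /t/, /z/ stranded (no codas are permitted; onsets are limited to one consonant).
Each unlicensed consonant becomes the onset of a new syllable: /j/ → /jə/, /t/ → /tə/, /z/ → /zə/.

jətəzotozə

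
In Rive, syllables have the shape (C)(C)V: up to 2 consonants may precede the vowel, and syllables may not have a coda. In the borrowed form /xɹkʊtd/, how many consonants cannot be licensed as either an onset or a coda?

The consonants /x/, /t/, /d/ cannot be parsed into a legal (C)(C)V syllable (no codas are permitted; onsets may contain at most 2 consonants).

3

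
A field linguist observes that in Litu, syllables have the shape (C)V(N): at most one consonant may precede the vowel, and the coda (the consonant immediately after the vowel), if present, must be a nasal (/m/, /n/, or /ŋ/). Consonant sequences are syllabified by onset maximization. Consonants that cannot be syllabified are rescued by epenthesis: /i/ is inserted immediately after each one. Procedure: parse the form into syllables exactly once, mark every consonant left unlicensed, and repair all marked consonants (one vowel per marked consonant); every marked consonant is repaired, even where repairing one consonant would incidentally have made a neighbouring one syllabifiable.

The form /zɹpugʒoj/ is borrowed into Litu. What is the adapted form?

Syllabifying with onset maximization leaves /z/, /ɹ/, /g/, /j/ stranded (only a nasal (/m/, /n/, or /ŋ/) is licensed in coda position; onsets are limited to one consonant).
Inserting the epenthetic vowel yields /z/ → /zi/, /ɹ/ → /ɹi/, /g/ → /gi/, /j/ → /ji/.

ziɹipugiʒoji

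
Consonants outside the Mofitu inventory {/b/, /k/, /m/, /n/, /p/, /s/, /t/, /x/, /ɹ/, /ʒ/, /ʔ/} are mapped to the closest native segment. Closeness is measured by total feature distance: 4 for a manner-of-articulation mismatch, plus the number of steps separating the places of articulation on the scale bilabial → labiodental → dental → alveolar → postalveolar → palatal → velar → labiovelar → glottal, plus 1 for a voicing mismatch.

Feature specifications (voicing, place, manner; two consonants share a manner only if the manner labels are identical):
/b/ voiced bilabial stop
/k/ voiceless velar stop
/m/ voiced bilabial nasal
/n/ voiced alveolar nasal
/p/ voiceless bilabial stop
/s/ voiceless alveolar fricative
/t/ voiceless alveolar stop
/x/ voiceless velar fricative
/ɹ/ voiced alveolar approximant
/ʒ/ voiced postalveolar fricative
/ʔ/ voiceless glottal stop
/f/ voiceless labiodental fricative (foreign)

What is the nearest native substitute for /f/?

s

/s/ is closest: same manner (fricative), place distance 2 (labiodental→alveolar), same voicing; total 2. Next closest is /ʒ/ at distance 4.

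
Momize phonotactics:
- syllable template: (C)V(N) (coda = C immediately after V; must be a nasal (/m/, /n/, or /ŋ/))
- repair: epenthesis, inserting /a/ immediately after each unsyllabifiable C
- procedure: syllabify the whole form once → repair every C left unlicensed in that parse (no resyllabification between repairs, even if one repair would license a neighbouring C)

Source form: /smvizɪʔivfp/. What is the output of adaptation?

Syllabifying with onset maximization leaves /s/, /m/, /v/, /f/, /p/ stranded (only a nasal (/m/, /n/, or /ŋ/) is licensed in coda position; onsets are limited to one consonant).
Each unlicensed consonant becomes the onset of a new syllable: /s/ → /sa/, /m/ → /ma/, /v/ → /va/, /f/ → /fa/, /p/ → /pa/.

samavizɪʔivafapa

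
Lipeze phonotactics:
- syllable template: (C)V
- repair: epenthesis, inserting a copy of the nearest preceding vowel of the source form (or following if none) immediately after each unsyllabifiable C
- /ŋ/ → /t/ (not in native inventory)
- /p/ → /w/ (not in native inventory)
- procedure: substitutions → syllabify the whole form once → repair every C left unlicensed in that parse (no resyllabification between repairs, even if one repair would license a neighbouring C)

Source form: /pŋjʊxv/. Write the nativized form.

wʊtʊjʊxʊvʊ

Substitution: /p/ → /w/, /ŋ/ → /t/, giving /wtjʊxv/.
Syllabifying with onset maximization leaves /w/, /t/, /x/, /v/ stranded (no codas are permitted; onsets are limited to one consonant).
Each unlicensed consonant becomes the onset of a new syllable: /w/ → /wʊ/, /t/ → /tʊ/, /x/ → /xʊ/, /v/ → /vʊ/.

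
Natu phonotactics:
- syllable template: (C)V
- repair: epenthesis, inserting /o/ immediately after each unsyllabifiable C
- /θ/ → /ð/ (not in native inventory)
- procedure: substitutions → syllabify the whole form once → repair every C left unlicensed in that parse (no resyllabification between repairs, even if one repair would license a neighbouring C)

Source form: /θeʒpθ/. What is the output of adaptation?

Substitution: /θ/ → /ð/, giving /ðeʒpð/.
Under (C)V, the unsyllabifiable consonants are /ʒ/, /p/, /ð/ (no codas are permitted; onsets are limited to one consonant).
Epenthesis after each stranded consonant: /ʒ/ → /ʒo/, /p/ → /po/, /ð/ → /ðo/.

ðeʒopoðo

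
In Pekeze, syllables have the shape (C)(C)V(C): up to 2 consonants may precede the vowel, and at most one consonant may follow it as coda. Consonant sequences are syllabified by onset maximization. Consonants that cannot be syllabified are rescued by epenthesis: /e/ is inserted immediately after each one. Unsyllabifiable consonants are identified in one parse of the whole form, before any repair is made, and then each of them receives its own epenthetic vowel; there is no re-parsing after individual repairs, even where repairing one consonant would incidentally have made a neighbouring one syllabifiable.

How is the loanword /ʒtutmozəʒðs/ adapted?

ʒtutmozəʒðese

Syllabifying with onset maximization leaves /ð/, /s/ stranded (at most one coda consonant is licensed; onsets may contain at most 2 consonants).
Epenthesis after each stranded consonant: /ð/ → /ðe/, /s/ → /se/.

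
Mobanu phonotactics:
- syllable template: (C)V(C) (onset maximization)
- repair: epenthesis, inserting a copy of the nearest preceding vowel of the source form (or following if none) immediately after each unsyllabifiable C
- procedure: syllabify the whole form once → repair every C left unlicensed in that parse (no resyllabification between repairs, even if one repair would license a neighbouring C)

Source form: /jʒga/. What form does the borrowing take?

The consonants /j/, /ʒ/ cannot be parsed into a legal (C)V(C) syllable (at most one coda consonant is licensed; onsets are limited to one consonant).
Inserting the epenthetic vowel yields /j/ → /ja/, /ʒ/ → /ʒa/.

jaʒaga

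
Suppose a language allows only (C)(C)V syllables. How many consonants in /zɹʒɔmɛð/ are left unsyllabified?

2

Under (C)(C)V, the unsyllabifiable consonants are /z/, /ð/ (no codas are permitted; onsets may contain at most 2 consonants).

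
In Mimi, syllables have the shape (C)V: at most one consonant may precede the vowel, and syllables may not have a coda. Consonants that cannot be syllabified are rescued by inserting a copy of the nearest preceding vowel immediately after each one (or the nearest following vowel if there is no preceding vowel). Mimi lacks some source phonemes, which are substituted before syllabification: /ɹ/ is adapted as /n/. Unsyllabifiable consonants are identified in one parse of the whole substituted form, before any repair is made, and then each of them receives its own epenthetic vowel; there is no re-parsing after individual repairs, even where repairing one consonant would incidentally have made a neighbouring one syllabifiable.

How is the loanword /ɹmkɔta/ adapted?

nɔmɔkɔta

Substitution: /ɹ/ → /n/, giving /nmkɔta/.
Syllabifying with onset maximization leaves /n/, /m/ stranded (no codas are permitted; onsets are limited to one consonant).
Epenthesis after each stranded consonant: /n/ → /nɔ/, /m/ → /mɔ/.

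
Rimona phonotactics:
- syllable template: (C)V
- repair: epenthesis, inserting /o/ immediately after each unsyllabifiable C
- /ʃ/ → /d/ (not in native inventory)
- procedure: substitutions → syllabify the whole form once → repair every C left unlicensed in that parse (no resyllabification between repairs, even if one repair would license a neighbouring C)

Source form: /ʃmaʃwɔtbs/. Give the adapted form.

domadowɔtoboso

Substitution: /ʃ/ → /d/, giving /dmadwɔtbs/.
The consonants /d/, /d/, /t/, /b/, /s/ cannot be parsed into a legal (C)V syllable (no codas are permitted; onsets are limited to one consonant).
Inserting the epenthetic vowel yields /d/ → /do/, /d/ → /do/, /t/ → /to/, /b/ → /bo/, /s/ → /so/.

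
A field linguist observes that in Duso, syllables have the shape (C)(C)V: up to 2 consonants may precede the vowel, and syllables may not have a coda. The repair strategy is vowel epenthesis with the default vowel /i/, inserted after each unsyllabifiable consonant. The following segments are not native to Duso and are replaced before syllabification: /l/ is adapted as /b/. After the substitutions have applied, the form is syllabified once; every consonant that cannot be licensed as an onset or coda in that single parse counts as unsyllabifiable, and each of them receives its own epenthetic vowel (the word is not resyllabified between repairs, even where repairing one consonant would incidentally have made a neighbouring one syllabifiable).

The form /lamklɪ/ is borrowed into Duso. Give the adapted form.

Substitution: /l/ → /b/, giving /bamkbɪ/.
The consonants /m/ cannot be parsed into a legal (C)(C)V syllable (no codas are permitted; onsets may contain at most 2 consonants).
Epenthesis after each stranded consonant: /m/ → /mi/.

bamikbɪ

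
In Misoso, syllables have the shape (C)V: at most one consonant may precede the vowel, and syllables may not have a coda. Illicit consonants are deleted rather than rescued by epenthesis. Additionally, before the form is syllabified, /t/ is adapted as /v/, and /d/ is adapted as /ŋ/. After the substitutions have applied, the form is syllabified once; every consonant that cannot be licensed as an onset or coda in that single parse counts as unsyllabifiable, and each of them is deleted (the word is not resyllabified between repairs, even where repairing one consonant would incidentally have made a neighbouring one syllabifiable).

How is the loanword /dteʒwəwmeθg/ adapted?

vewəme

Substitution: /d/ → /ŋ/, /t/ → /v/, giving /ŋveʒwəwmeθg/.
Under (C)V, the unsyllabifiable consonants are /ŋ/, /ʒ/, /w/, /θ/, /g/ (no codas are permitted; onsets are limited to one consonant).
Deletion applies to /ŋ/, /ʒ/, /w/, /θ/, /g/.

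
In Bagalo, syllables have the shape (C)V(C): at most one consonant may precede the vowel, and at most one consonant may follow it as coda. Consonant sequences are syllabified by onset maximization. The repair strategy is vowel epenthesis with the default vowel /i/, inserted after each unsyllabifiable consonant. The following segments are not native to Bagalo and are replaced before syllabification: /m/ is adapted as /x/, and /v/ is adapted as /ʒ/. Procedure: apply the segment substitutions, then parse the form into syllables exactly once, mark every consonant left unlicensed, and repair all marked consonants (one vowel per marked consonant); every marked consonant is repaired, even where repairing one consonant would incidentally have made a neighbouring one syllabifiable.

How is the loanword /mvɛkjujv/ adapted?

xiʒɛkjujʒi

Substitution: /m/ → /x/, /v/ → /ʒ/, giving /xʒɛkjujʒ/.
The consonants /x/, /ʒ/ cannot be parsed into a legal (C)V(C) syllable (at most one coda consonant is licensed; onsets are limited to one consonant).
Inserting the epenthetic vowel yields /x/ → /xi/, /ʒ/ → /ʒi/.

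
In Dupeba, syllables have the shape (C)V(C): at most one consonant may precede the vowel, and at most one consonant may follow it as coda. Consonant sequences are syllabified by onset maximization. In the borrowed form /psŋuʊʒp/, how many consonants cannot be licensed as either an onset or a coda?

3

Syllabifying with onset maximization leaves /p/, /s/, /p/ stranded (at most one coda consonant is licensed; onsets are limited to one consonant).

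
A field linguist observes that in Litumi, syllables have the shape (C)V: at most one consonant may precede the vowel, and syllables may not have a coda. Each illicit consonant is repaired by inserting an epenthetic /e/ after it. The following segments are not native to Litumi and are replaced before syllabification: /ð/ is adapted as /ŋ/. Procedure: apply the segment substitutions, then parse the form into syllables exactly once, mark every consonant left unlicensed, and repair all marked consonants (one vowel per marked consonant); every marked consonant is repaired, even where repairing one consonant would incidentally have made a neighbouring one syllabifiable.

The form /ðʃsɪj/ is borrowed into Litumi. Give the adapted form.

Substitution: /ð/ → /ŋ/, giving /ŋʃsɪj/.
Syllabifying with onset maximization leaves /ŋ/, /ʃ/, /j/ stranded (no codas are permitted; onsets are limited to one consonant).
Epenthesis after each stranded consonant: /ŋ/ → /ŋe/, /ʃ/ → /ʃe/, /j/ → /je/.

ŋeʃesɪje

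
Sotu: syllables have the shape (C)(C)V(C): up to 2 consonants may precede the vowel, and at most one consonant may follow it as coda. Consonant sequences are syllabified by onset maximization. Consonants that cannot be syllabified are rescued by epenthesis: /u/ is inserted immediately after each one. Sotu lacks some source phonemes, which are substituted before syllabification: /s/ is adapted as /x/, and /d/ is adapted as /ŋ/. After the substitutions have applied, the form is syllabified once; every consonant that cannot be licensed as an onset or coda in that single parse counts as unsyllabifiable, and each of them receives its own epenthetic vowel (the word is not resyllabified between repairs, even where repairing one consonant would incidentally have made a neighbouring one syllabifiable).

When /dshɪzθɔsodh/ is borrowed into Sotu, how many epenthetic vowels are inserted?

After substitution the input is /ŋxhɪzθɔxoŋh/.
The unsyllabifiable consonants are /ŋ/, /h/; each receives one epenthetic vowel.

2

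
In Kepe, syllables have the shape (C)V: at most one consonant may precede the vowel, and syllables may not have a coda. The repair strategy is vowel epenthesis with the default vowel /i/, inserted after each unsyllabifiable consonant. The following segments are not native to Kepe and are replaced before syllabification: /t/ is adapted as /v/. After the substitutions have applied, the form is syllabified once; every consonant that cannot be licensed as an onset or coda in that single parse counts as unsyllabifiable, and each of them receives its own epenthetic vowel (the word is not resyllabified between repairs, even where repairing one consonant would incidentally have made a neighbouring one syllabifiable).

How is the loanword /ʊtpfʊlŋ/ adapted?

ʊvipifʊliŋi

Substitution: /t/ → /v/, giving /ʊvpfʊlŋ/.
Syllabifying with onset maximization leaves /v/, /p/, /l/, /ŋ/ stranded (no codas are permitted; onsets are limited to one consonant).
Each unlicensed consonant becomes the onset of a new syllable: /v/ → /vi/, /p/ → /pi/, /l/ → /li/, /ŋ/ → /ŋi/.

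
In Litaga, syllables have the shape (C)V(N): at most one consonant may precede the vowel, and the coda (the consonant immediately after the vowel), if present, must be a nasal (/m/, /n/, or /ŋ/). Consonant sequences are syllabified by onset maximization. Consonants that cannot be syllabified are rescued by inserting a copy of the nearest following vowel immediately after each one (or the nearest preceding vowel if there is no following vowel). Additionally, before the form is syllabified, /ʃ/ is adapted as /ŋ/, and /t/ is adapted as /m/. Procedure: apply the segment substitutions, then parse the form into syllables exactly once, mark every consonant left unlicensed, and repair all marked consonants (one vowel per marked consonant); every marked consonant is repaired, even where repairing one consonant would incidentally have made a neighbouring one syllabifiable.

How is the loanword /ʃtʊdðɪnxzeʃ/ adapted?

ŋʊmʊdɪðɪnxezeŋ

Substitution: /ʃ/ → /ŋ/, /t/ → /m/, giving /ŋmʊdðɪnxzeŋ/.
The consonants /ŋ/, /d/, /x/ cannot be parsed into a legal (C)V(N) syllable (only a nasal (/m/, /n/, or /ŋ/) is licensed in coda position; onsets are limited to one consonant).
Epenthesis after each stranded consonant: /ŋ/ → /ŋʊ/, /d/ → /dɪ/, /x/ → /xe/.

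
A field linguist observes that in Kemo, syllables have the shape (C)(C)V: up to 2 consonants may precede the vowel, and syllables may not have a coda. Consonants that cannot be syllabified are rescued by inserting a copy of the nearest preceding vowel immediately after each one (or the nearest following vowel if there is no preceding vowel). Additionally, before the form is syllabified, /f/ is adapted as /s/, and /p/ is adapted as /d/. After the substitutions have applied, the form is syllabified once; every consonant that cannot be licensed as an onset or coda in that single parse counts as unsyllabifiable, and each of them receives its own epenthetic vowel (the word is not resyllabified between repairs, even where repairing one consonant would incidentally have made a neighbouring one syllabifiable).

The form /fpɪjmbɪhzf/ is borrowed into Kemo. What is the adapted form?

sdɪjɪmbɪhɪzɪsɪ

Substitution: /f/ → /s/, /p/ → /d/, giving /sdɪjmbɪhzs/.
The consonants /j/, /h/, /z/, /s/ cannot be parsed into a legal (C)(C)V syllable (no codas are permitted; onsets may contain at most 2 consonants).
Inserting the epenthetic vowel yields /j/ → /jɪ/, /h/ → /hɪ/, /z/ → /zɪ/, /s/ → /sɪ/.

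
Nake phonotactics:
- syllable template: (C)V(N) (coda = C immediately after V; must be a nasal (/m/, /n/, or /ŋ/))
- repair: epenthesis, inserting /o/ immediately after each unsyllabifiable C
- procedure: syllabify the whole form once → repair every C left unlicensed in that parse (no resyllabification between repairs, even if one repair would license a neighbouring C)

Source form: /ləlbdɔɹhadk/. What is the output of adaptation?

Under (C)V(N), the unsyllabifiable consonants are /l/, /b/, /ɹ/, /d/, /k/ (only a nasal (/m/, /n/, or /ŋ/) is licensed in coda position; onsets are limited to one consonant).
Each unlicensed consonant becomes the onset of a new syllable: /l/ → /lo/, /b/ → /bo/, /ɹ/ → /ɹo/, /d/ → /do/, /k/ → /ko/.

ləlobodɔɹohadoko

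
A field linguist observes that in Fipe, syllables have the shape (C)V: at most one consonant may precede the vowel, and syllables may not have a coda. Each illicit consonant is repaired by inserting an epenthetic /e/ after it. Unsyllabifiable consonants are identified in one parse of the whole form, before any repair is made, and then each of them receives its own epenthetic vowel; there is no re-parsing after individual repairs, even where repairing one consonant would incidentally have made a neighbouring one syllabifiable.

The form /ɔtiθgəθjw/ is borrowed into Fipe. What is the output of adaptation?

ɔtiθegəθejewe

The consonants /θ/, /θ/, /j/, /w/ cannot be parsed into a legal (C)V syllable (no codas are permitted; onsets are limited to one consonant).
Each unlicensed consonant becomes the onset of a new syllable: /θ/ → /θe/, /θ/ → /θe/, /j/ → /je/, /w/ → /we/.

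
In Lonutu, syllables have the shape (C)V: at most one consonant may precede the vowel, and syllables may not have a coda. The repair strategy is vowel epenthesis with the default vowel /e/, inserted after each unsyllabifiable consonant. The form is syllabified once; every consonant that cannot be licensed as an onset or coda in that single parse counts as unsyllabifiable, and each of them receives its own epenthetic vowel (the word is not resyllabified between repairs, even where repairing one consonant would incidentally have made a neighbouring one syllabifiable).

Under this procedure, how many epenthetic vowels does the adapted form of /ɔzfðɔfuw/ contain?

The unsyllabifiable consonants are /z/, /f/, /w/; each receives one epenthetic vowel.

3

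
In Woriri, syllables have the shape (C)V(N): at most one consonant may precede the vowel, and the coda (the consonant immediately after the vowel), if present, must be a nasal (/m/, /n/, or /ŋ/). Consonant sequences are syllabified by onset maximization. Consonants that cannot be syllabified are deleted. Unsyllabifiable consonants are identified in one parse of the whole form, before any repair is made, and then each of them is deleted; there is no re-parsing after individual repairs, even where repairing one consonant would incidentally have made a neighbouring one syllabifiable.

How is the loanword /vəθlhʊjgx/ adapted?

Under (C)V(N), the unsyllabifiable consonants are /θ/, /l/, /j/, /g/, /x/ (only a nasal (/m/, /n/, or /ŋ/) is licensed in coda position; onsets are limited to one consonant).
Deletion applies to /θ/, /l/, /j/, /g/, /x/.

vəhʊ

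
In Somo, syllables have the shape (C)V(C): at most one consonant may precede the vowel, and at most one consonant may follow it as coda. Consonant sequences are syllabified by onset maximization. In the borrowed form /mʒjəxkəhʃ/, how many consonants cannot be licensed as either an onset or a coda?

Syllabifying with onset maximization leaves /m/, /ʒ/, /ʃ/ stranded (at most one coda consonant is licensed; onsets are limited to one consonant).

3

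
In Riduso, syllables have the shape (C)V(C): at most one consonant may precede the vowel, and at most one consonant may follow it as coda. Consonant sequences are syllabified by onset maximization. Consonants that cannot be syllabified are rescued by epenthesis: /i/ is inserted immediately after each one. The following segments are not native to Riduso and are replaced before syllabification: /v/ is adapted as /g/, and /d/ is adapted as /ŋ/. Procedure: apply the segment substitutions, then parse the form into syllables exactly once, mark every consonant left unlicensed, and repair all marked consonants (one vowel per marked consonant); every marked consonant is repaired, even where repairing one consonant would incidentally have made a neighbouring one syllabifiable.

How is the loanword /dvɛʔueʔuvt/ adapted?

ŋigɛʔueʔugti

Substitution: /d/ → /ŋ/, /v/ → /g/, giving /ŋgɛʔueʔugt/.
Under (C)V(C), the unsyllabifiable consonants are /ŋ/, /t/ (at most one coda consonant is licensed; onsets are limited to one consonant).
Epenthesis after each stranded consonant: /ŋ/ → /ŋi/, /t/ → /ti/.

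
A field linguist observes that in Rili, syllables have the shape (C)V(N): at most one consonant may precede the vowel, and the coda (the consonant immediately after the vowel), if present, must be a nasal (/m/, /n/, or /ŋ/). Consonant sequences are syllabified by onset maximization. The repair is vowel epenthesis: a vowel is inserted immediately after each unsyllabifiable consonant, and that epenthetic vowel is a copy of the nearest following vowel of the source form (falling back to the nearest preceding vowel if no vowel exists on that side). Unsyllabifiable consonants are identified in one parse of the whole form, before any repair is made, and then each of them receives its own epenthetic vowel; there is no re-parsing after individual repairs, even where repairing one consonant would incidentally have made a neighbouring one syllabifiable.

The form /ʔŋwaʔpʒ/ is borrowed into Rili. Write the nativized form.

The consonants /ʔ/, /ŋ/, /ʔ/, /p/, /ʒ/ cannot be parsed into a legal (C)V(N) syllable (only a nasal (/m/, /n/, or /ŋ/) is licensed in coda position; onsets are limited to one consonant).
Epenthesis after each stranded consonant: /ʔ/ → /ʔa/, /ŋ/ → /ŋa/, /ʔ/ → /ʔa/, /p/ → /pa/, /ʒ/ → /ʒa/.

ʔaŋawaʔapaʒa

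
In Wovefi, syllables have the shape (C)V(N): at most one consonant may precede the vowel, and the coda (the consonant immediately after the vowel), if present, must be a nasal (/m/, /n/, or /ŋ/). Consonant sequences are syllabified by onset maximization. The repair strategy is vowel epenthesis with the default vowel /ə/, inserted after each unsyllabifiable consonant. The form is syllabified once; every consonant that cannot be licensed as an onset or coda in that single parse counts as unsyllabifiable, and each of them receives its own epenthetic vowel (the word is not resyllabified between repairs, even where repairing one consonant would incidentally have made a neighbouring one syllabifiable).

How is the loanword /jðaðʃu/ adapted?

The consonants /j/, /ð/ cannot be parsed into a legal (C)V(N) syllable (only a nasal (/m/, /n/, or /ŋ/) is licensed in coda position; onsets are limited to one consonant).
Inserting the epenthetic vowel yields /j/ → /jə/, /ð/ → /ðə/.

jəðaðəʃu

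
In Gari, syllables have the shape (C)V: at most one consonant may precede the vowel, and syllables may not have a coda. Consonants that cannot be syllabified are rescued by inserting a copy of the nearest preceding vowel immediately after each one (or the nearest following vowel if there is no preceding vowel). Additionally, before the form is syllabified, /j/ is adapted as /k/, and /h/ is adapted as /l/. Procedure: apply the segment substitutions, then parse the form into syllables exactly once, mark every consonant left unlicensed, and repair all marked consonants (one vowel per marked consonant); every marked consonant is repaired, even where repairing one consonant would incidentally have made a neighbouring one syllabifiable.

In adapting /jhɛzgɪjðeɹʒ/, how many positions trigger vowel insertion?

After substitution the input is /klɛzgɪkðeɹʒ/.
The unsyllabifiable consonants are /k/, /z/, /k/, /ɹ/, /ʒ/; each receives one epenthetic vowel.

5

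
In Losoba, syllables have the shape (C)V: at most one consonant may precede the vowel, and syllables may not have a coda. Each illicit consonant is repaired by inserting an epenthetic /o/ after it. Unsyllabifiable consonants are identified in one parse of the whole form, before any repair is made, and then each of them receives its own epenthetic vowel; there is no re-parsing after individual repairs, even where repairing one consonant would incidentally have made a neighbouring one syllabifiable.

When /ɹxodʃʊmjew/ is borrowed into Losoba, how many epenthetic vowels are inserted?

The unsyllabifiable consonants are /ɹ/, /d/, /m/, /w/; each receives one epenthetic vowel.

4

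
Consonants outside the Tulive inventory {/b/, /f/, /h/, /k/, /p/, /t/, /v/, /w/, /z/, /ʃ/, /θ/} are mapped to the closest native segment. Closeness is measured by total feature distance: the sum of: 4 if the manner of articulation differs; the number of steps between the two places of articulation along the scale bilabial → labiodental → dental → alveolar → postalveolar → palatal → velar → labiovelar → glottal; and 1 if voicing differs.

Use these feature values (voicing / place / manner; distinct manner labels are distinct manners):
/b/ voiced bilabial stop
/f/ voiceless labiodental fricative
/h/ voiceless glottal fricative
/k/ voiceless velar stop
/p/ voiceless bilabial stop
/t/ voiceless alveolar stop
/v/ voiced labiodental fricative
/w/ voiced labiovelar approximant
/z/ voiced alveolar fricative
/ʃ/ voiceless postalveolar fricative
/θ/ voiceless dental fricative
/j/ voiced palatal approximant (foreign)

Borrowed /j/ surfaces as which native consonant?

w

/w/ is closest: same manner (approximant), place distance 2 (palatal→labiovelar), same voicing; total 2. Next closest is /k/ at distance 6.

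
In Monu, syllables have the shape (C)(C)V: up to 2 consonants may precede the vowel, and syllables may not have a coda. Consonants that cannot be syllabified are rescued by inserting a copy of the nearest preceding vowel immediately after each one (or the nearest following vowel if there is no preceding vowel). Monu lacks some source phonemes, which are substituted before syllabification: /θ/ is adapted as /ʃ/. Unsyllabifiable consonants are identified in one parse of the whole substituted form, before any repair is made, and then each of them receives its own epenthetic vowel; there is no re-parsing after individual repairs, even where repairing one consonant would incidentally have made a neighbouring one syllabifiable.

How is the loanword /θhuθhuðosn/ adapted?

Substitution: /θ/ → /ʃ/, giving /ʃhuʃhuðosn/.
Under (C)(C)V, the unsyllabifiable consonants are /s/, /n/ (no codas are permitted; onsets may contain at most 2 consonants).
Each unlicensed consonant becomes the onset of a new syllable: /s/ → /so/, /n/ → /no/.

ʃhuʃhuðosono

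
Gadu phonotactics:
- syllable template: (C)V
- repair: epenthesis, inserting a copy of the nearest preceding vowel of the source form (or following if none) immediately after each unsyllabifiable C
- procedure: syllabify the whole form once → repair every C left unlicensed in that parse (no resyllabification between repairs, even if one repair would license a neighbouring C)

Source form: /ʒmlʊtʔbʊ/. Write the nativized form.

ʒʊmʊlʊtʊʔʊbʊ

The consonants /ʒ/, /m/, /t/, /ʔ/ cannot be parsed into a legal (C)V syllable (no codas are permitted; onsets are limited to one consonant).
Epenthesis after each stranded consonant: /ʒ/ → /ʒʊ/, /m/ → /mʊ/, /t/ → /tʊ/, /ʔ/ → /ʔʊ/.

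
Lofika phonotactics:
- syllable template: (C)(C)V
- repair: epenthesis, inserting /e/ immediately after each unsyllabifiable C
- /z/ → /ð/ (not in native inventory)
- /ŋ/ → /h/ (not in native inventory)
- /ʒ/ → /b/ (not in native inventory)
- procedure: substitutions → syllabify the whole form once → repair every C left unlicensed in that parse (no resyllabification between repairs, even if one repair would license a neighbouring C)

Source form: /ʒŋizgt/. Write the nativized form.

Substitution: /ʒ/ → /b/, /ŋ/ → /h/, /z/ → /ð/, giving /bhiðgt/.
Syllabifying with onset maximization leaves /ð/, /g/, /t/ stranded (no codas are permitted; onsets may contain at most 2 consonants).
Epenthesis after each stranded consonant: /ð/ → /ðe/, /g/ → /ge/, /t/ → /te/.

bhiðegete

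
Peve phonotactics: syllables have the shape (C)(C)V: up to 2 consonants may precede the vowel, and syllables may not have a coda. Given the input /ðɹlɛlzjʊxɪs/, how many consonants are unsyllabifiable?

Syllabifying with onset maximization leaves /ð/, /l/, /s/ stranded (no codas are permitted; onsets may contain at most 2 consonants).

3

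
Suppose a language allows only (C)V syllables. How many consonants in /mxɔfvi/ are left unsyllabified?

Syllabifying with onset maximization leaves /m/, /f/ stranded (no codas are permitted; onsets are limited to one consonant).

2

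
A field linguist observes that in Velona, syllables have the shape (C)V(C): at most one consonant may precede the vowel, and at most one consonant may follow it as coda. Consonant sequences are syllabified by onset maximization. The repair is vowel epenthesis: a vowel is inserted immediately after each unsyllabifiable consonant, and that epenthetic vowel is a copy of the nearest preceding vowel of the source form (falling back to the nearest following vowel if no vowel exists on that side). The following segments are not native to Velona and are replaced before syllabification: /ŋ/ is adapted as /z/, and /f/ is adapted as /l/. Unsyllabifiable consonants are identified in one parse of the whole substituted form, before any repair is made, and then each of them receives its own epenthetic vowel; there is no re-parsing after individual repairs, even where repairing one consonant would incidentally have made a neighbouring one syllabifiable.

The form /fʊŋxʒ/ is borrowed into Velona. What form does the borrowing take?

Substitution: /f/ → /l/, /ŋ/ → /z/, giving /lʊzxʒ/.
Under (C)V(C), the unsyllabifiable consonants are /x/, /ʒ/ (at most one coda consonant is licensed; onsets are limited to one consonant).
Inserting the epenthetic vowel yields /x/ → /xʊ/, /ʒ/ → /ʒʊ/.

lʊzxʊʒʊ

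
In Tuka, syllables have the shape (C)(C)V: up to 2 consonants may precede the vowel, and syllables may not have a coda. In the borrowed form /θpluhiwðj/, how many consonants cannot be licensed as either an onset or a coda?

4

Under (C)(C)V, the unsyllabifiable consonants are /θ/, /w/, /ð/, /j/ (no codas are permitted; onsets may contain at most 2 consonants).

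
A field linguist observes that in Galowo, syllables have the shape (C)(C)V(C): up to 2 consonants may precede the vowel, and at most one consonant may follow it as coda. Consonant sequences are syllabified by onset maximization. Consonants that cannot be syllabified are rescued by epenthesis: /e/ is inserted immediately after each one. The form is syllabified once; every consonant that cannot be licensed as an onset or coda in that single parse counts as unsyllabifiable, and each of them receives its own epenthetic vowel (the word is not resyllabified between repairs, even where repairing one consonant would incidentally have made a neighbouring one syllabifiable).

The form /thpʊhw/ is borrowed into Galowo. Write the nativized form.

tehpʊhwe

Under (C)(C)V(C), the unsyllabifiable consonants are /t/, /w/ (at most one coda consonant is licensed; onsets may contain at most 2 consonants).
Each unlicensed consonant becomes the onset of a new syllable: /t/ → /te/, /w/ → /we/.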